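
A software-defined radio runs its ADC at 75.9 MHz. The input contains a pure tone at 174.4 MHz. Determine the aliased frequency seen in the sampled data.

174.4 MHz mod fs = 22.6 MHz.
22.6 MHz ≤ fs/2 = 37.95 MHz, appears at 22.6 MHz.

22.6 MHz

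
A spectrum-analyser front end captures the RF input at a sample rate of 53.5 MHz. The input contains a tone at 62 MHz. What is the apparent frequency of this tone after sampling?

8.5 MHz

62 MHz mod fs = 8.5 MHz.
8.5 MHz ≤ fs/2 = 26.75 MHz, appears at 8.5 MHz.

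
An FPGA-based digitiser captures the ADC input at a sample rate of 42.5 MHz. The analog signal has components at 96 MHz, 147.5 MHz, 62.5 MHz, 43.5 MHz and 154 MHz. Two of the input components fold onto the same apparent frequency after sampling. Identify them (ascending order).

62.5 MHz, 147.5 MHz

fs/2 = 21.25 MHz.
96 MHz mod fs = 11 MHz.
11 MHz ≤ fs/2 = 21.25 MHz, appears at 11 MHz.
147.5 MHz mod fs = 20 MHz.
20 MHz ≤ fs/2 = 21.25 MHz, appears at 20 MHz.
62.5 MHz mod fs = 20 MHz.
20 MHz ≤ fs/2 = 21.25 MHz, appears at 20 MHz.
43.5 MHz mod fs = 1 MHz.
1 MHz ≤ fs/2 = 21.25 MHz, appears at 1 MHz.
154 MHz mod fs = 26.5 MHz.
26.5 MHz > fs/2 = 21.25 MHz, folds to fs − 26.5 MHz = 16 MHz.
62.5 MHz and 147.5 MHz both map to 20 MHz.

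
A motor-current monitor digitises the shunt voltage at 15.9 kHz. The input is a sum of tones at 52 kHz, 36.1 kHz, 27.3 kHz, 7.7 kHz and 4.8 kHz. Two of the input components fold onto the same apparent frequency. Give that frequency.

4.3 kHz

fs/2 = 7.95 kHz.
52 kHz mod fs = 4.3 kHz.
4.3 kHz ≤ fs/2 = 7.95 kHz, appears at 4.3 kHz.
36.1 kHz mod fs = 4.3 kHz.
4.3 kHz ≤ fs/2 = 7.95 kHz, appears at 4.3 kHz.
27.3 kHz mod fs = 11.4 kHz.
11.4 kHz > fs/2 = 7.95 kHz, folds to fs − 11.4 kHz = 4.5 kHz.
7.7 kHz ≤ fs/2 = 7.95 kHz, passes unchanged.
4.8 kHz ≤ fs/2 = 7.95 kHz, passes unchanged.
36.1 kHz and 52 kHz both map to 4.3 kHz.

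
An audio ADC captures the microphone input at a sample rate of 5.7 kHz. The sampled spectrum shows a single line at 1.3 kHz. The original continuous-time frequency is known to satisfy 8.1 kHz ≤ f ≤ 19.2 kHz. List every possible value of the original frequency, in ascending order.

10.1 kHz, 12.7 kHz, 15.8 kHz, 18.4 kHz

Frequencies that alias to 1.3 kHz are k·fs ± 1.3 kHz for integer k ≥ 0.
k=0: 1.3 kHz.
k=1: 4.4 kHz, 7 kHz.
k=2: 10.1 kHz, 12.7 kHz.
k=3: 15.8 kHz, 18.4 kHz.
k=4: 21.5 kHz, 24.1 kHz.
Within [8.1 kHz, 19.2 kHz]: 10.1 kHz, 12.7 kHz, 15.8 kHz, 18.4 kHz.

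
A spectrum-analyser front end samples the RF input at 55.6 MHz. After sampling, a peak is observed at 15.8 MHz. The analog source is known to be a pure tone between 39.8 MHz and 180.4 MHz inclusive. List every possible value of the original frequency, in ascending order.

39.8 MHz, 71.4 MHz, 95.4 MHz, 127 MHz, 151 MHz

Frequencies that alias to 15.8 MHz are k·fs ± 15.8 MHz for integer k ≥ 0.
k=0: 15.8 MHz.
k=1: 39.8 MHz, 71.4 MHz.
k=2: 95.4 MHz, 127 MHz.
k=3: 151 MHz, 182.6 MHz.
k=4: 206.6 MHz, 238.2 MHz.
Within [39.8 MHz, 180.4 MHz]: 39.8 MHz, 71.4 MHz, 95.4 MHz, 127 MHz, 151 MHz.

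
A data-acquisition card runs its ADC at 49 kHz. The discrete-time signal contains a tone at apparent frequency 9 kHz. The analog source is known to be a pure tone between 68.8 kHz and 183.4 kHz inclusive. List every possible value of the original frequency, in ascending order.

Frequencies that alias to 9 kHz are k·fs ± 9 kHz for integer k ≥ 0.
k=0: 9 kHz.
k=1: 40 kHz, 58 kHz.
k=2: 89 kHz, 107 kHz.
k=3: 138 kHz, 156 kHz.
k=4: 187 kHz, 205 kHz.
Within [68.8 kHz, 183.4 kHz]: 89 kHz, 107 kHz, 138 kHz, 156 kHz.

89 kHz, 107 kHz, 138 kHz, 156 kHz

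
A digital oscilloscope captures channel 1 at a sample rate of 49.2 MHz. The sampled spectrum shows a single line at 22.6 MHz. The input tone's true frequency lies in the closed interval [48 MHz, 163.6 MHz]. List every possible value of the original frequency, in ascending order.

Frequencies that alias to 22.6 MHz are k·fs ± 22.6 MHz for integer k ≥ 0.
k=0: 22.6 MHz.
k=1: 26.6 MHz, 71.8 MHz.
k=2: 75.8 MHz, 121 MHz.
k=3: 125 MHz, 170.2 MHz.
k=4: 174.2 MHz, 219.4 MHz.
Within [48 MHz, 163.6 MHz]: 71.8 MHz, 75.8 MHz, 121 MHz, 125 MHz.

71.8 MHz, 75.8 MHz, 121 MHz, 125 MHz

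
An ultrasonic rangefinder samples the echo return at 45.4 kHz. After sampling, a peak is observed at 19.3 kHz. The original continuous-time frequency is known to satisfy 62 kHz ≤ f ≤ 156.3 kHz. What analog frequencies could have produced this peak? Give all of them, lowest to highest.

Frequencies that alias to 19.3 kHz are k·fs ± 19.3 kHz for integer k ≥ 0.
k=0: 19.3 kHz.
k=1: 26.1 kHz, 64.7 kHz.
k=2: 71.5 kHz, 110.1 kHz.
k=3: 116.9 kHz, 155.5 kHz.
k=4: 162.3 kHz, 200.9 kHz.
Within [62 kHz, 156.3 kHz]: 64.7 kHz, 71.5 kHz, 110.1 kHz, 116.9 kHz, 155.5 kHz.

64.7 kHz, 71.5 kHz, 110.1 kHz, 116.9 kHz, 155.5 kHz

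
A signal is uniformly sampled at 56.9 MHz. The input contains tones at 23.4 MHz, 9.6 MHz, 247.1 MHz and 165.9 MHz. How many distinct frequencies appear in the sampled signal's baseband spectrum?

fs/2 = 28.45 MHz.
23.4 MHz ≤ fs/2 = 28.45 MHz, passes unchanged.
9.6 MHz ≤ fs/2 = 28.45 MHz, passes unchanged.
247.1 MHz mod fs = 19.5 MHz.
19.5 MHz ≤ fs/2 = 28.45 MHz, appears at 19.5 MHz.
165.9 MHz mod fs = 52.1 MHz.
52.1 MHz > fs/2 = 28.45 MHz, folds to fs − 52.1 MHz = 4.8 MHz.
Distinct values: {4.8 MHz, 9.6 MHz, 19.5 MHz, 23.4 MHz} → 4.

4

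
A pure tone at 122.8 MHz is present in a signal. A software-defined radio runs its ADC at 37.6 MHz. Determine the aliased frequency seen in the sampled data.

10 MHz

122.8 MHz mod fs = 10 MHz.
10 MHz ≤ fs/2 = 18.8 MHz, appears at 10 MHz.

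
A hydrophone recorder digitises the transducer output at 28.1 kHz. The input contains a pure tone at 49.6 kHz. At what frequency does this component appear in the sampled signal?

6.6 kHz

49.6 kHz mod fs = 21.5 kHz.
21.5 kHz > fs/2 = 14.05 kHz, folds to fs − 21.5 kHz = 6.6 kHz.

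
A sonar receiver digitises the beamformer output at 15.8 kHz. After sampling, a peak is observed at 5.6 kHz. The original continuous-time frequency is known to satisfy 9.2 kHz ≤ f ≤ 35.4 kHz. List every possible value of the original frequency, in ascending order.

Frequencies that alias to 5.6 kHz are k·fs ± 5.6 kHz for integer k ≥ 0.
k=0: 5.6 kHz.
k=1: 10.2 kHz, 21.4 kHz.
k=2: 26 kHz, 37.2 kHz.
k=3: 41.8 kHz, 53 kHz.
Within [9.2 kHz, 35.4 kHz]: 10.2 kHz, 21.4 kHz, 26 kHz.

10.2 kHz, 21.4 kHz, 26 kHz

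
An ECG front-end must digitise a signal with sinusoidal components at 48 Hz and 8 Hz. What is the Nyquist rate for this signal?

96 Hz

Highest-frequency component: 48 Hz.
Nyquist rate = 2 × 48 Hz = 96 Hz.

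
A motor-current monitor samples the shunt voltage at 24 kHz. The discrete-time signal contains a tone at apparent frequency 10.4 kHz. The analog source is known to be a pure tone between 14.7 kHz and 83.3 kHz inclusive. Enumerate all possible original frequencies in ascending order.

Frequencies that alias to 10.4 kHz are k·fs ± 10.4 kHz for integer k ≥ 0.
k=0: 10.4 kHz.
k=1: 13.6 kHz, 34.4 kHz.
k=2: 37.6 kHz, 58.4 kHz.
k=3: 61.6 kHz, 82.4 kHz.
k=4: 85.6 kHz, 106.4 kHz.
Within [14.7 kHz, 83.3 kHz]: 34.4 kHz, 37.6 kHz, 58.4 kHz, 61.6 kHz, 82.4 kHz.

34.4 kHz, 37.6 kHz, 58.4 kHz, 61.6 kHz, 82.4 kHz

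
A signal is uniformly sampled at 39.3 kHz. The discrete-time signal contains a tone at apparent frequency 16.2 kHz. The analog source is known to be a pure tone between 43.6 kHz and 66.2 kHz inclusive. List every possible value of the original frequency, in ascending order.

55.5 kHz, 62.4 kHz

Frequencies that alias to 16.2 kHz are k·fs ± 16.2 kHz for integer k ≥ 0.
k=0: 16.2 kHz.
k=1: 23.1 kHz, 55.5 kHz.
k=2: 62.4 kHz, 94.8 kHz.
k=3: 101.7 kHz, 134.1 kHz.
Within [43.6 kHz, 66.2 kHz]: 55.5 kHz, 62.4 kHz.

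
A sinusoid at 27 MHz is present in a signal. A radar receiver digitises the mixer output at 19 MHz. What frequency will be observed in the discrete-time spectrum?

8 MHz

27 MHz mod fs = 8 MHz.
8 MHz ≤ fs/2 = 9.5 MHz, appears at 8 MHz.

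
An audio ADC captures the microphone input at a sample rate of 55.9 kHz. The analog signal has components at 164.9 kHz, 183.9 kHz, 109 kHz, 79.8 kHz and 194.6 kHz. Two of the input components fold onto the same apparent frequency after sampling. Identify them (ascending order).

fs/2 = 27.95 kHz.
164.9 kHz mod fs = 53.1 kHz.
53.1 kHz > fs/2 = 27.95 kHz, folds to fs − 53.1 kHz = 2.8 kHz.
183.9 kHz mod fs = 16.2 kHz.
16.2 kHz ≤ fs/2 = 27.95 kHz, appears at 16.2 kHz.
109 kHz mod fs = 53.1 kHz.
53.1 kHz > fs/2 = 27.95 kHz, folds to fs − 53.1 kHz = 2.8 kHz.
79.8 kHz mod fs = 23.9 kHz.
23.9 kHz ≤ fs/2 = 27.95 kHz, appears at 23.9 kHz.
194.6 kHz mod fs = 26.9 kHz.
26.9 kHz ≤ fs/2 = 27.95 kHz, appears at 26.9 kHz.
109 kHz and 164.9 kHz both map to 2.8 kHz.

109 kHz, 164.9 kHz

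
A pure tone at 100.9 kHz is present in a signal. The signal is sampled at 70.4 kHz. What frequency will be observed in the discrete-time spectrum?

30.5 kHz

100.9 kHz mod fs = 30.5 kHz.
30.5 kHz ≤ fs/2 = 35.2 kHz, appears at 30.5 kHz.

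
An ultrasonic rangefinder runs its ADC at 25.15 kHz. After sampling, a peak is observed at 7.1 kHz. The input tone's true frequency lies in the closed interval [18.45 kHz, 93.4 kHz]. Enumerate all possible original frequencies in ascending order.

32.25 kHz, 43.2 kHz, 57.4 kHz, 68.35 kHz, 82.55 kHz

Frequencies that alias to 7.1 kHz are k·fs ± 7.1 kHz for integer k ≥ 0.
k=0: 7.1 kHz.
k=1: 18.05 kHz, 32.25 kHz.
k=2: 43.2 kHz, 57.4 kHz.
k=3: 68.35 kHz, 82.55 kHz.
k=4: 93.5 kHz, 107.7 kHz.
Within [18.45 kHz, 93.4 kHz]: 32.25 kHz, 43.2 kHz, 57.4 kHz, 68.35 kHz, 82.55 kHz.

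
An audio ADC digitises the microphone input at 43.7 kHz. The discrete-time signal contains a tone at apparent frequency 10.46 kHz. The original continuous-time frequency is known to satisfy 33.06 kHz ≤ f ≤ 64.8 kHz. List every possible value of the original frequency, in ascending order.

Frequencies that alias to 10.46 kHz are k·fs ± 10.46 kHz for integer k ≥ 0.
k=0: 10.46 kHz.
k=1: 33.24 kHz, 54.16 kHz.
k=2: 76.94 kHz, 97.86 kHz.
Within [33.06 kHz, 64.8 kHz]: 33.24 kHz, 54.16 kHz.

33.24 kHz, 54.16 kHz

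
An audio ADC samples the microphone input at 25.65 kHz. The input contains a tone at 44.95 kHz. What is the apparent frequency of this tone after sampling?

44.95 kHz mod fs = 19.3 kHz.
19.3 kHz > fs/2 = 12.825 kHz, folds to fs − 19.3 kHz = 6.35 kHz.

6.35 kHz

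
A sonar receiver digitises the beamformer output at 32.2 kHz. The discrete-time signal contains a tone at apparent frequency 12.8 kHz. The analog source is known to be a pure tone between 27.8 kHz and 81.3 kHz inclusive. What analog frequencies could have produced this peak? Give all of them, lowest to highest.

Frequencies that alias to 12.8 kHz are k·fs ± 12.8 kHz for integer k ≥ 0.
k=0: 12.8 kHz.
k=1: 19.4 kHz, 45 kHz.
k=2: 51.6 kHz, 77.2 kHz.
k=3: 83.8 kHz, 109.4 kHz.
Within [27.8 kHz, 81.3 kHz]: 45 kHz, 51.6 kHz, 77.2 kHz.

45 kHz, 51.6 kHz, 77.2 kHz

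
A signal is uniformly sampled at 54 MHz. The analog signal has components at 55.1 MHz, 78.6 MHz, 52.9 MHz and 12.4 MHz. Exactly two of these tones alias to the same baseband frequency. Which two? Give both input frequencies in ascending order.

fs/2 = 27 MHz.
55.1 MHz mod fs = 1.1 MHz.
1.1 MHz ≤ fs/2 = 27 MHz, appears at 1.1 MHz.
78.6 MHz mod fs = 24.6 MHz.
24.6 MHz ≤ fs/2 = 27 MHz, appears at 24.6 MHz.
52.9 MHz > fs/2 = 27 MHz, folds to fs − 52.9 MHz = 1.1 MHz.
12.4 MHz ≤ fs/2 = 27 MHz, passes unchanged.
52.9 MHz and 55.1 MHz both map to 1.1 MHz.

52.9 MHz, 55.1 MHz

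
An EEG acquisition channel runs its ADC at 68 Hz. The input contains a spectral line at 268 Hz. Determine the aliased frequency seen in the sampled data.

268 Hz mod fs = 64 Hz.
64 Hz > fs/2 = 34 Hz, folds to fs − 64 Hz = 4 Hz.

4 Hz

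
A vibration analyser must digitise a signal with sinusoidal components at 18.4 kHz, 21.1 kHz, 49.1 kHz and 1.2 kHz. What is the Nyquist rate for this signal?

Highest-frequency component: 49.1 kHz.
Nyquist rate = 2 × 49.1 kHz = 98.2 kHz.

98.2 kHz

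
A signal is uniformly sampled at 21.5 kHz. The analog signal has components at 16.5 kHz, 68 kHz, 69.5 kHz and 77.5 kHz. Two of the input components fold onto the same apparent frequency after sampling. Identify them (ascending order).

16.5 kHz, 69.5 kHz

fs/2 = 10.75 kHz.
16.5 kHz > fs/2 = 10.75 kHz, folds to fs − 16.5 kHz = 5 kHz.
68 kHz mod fs = 3.5 kHz.
3.5 kHz ≤ fs/2 = 10.75 kHz, appears at 3.5 kHz.
69.5 kHz mod fs = 5 kHz.
5 kHz ≤ fs/2 = 10.75 kHz, appears at 5 kHz.
77.5 kHz mod fs = 13 kHz.
13 kHz > fs/2 = 10.75 kHz, folds to fs − 13 kHz = 8.5 kHz.
16.5 kHz and 69.5 kHz both map to 5 kHz.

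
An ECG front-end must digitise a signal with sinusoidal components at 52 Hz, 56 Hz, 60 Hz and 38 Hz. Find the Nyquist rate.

Highest-frequency component: 60 Hz.
Nyquist rate = 2 × 60 Hz = 120 Hz.

120 Hz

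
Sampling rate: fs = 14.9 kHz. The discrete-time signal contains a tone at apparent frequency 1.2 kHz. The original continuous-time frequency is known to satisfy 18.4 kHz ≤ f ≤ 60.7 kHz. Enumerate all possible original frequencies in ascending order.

28.6 kHz, 31 kHz, 43.5 kHz, 45.9 kHz, 58.4 kHz

Frequencies that alias to 1.2 kHz are k·fs ± 1.2 kHz for integer k ≥ 0.
k=0: 1.2 kHz.
k=1: 13.7 kHz, 16.1 kHz.
k=2: 28.6 kHz, 31 kHz.
k=3: 43.5 kHz, 45.9 kHz.
k=4: 58.4 kHz, 60.8 kHz.
k=5: 73.3 kHz, 75.7 kHz.
Within [18.4 kHz, 60.7 kHz]: 28.6 kHz, 31 kHz, 43.5 kHz, 45.9 kHz, 58.4 kHz.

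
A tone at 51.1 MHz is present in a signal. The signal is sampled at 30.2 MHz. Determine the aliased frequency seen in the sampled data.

9.3 MHz

51.1 MHz mod fs = 20.9 MHz.
20.9 MHz > fs/2 = 15.1 MHz, folds to fs − 20.9 MHz = 9.3 MHz.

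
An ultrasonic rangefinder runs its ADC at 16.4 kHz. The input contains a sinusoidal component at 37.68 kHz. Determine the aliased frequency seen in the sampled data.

37.68 kHz mod fs = 4.88 kHz.
4.88 kHz ≤ fs/2 = 8.2 kHz, appears at 4.88 kHz.

4.88 kHz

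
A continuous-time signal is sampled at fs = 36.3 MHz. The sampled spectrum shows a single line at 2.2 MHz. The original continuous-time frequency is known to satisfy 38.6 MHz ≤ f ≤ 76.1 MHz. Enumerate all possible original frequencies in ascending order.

Frequencies that alias to 2.2 MHz are k·fs ± 2.2 MHz for integer k ≥ 0.
k=0: 2.2 MHz.
k=1: 34.1 MHz, 38.5 MHz.
k=2: 70.4 MHz, 74.8 MHz.
k=3: 106.7 MHz, 111.1 MHz.
Within [38.6 MHz, 76.1 MHz]: 70.4 MHz, 74.8 MHz.

70.4 MHz, 74.8 MHz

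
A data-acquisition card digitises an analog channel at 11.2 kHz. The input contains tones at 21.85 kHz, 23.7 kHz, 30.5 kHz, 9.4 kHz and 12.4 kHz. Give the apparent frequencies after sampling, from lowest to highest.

0.55 kHz, 1.2 kHz, 1.3 kHz, 1.8 kHz, 3.1 kHz

fs/2 = 5.6 kHz.
21.85 kHz mod fs = 10.65 kHz.
10.65 kHz > fs/2 = 5.6 kHz, folds to fs − 10.65 kHz = 0.55 kHz.
23.7 kHz mod fs = 1.3 kHz.
1.3 kHz ≤ fs/2 = 5.6 kHz, appears at 1.3 kHz.
30.5 kHz mod fs = 8.1 kHz.
8.1 kHz > fs/2 = 5.6 kHz, folds to fs − 8.1 kHz = 3.1 kHz.
9.4 kHz > fs/2 = 5.6 kHz, folds to fs − 9.4 kHz = 1.8 kHz.
12.4 kHz mod fs = 1.2 kHz.
1.2 kHz ≤ fs/2 = 5.6 kHz, appears at 1.2 kHz.
Distinct values: {0.55 kHz, 1.2 kHz, 1.3 kHz, 1.8 kHz, 3.1 kHz}.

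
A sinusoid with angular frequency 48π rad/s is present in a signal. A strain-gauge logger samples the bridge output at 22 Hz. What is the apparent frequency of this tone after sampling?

ω = 48π rad/s → f = ω/(2π) = 24 Hz.
24 Hz mod fs = 2 Hz.
2 Hz ≤ fs/2 = 11 Hz, appears at 2 Hz.

2 Hz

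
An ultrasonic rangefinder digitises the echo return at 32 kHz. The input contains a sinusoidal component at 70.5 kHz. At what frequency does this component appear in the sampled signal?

6.5 kHz

70.5 kHz mod fs = 6.5 kHz.
6.5 kHz ≤ fs/2 = 16 kHz, appears at 6.5 kHz.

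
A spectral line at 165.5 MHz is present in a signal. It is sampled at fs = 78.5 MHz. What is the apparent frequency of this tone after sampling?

165.5 MHz mod fs = 8.5 MHz.
8.5 MHz ≤ fs/2 = 39.25 MHz, appears at 8.5 MHz.

8.5 MHz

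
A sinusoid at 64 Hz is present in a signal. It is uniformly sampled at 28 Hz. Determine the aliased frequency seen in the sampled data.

64 Hz mod fs = 8 Hz.
8 Hz ≤ fs/2 = 14 Hz, appears at 8 Hz.

8 Hz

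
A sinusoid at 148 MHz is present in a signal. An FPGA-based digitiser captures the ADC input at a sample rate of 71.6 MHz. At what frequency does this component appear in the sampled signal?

148 MHz mod fs = 4.8 MHz.
4.8 MHz ≤ fs/2 = 35.8 MHz, appears at 4.8 MHz.

4.8 MHz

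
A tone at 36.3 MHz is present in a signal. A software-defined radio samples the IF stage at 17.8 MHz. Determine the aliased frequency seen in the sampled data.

36.3 MHz mod fs = 0.7 MHz.
0.7 MHz ≤ fs/2 = 8.9 MHz, appears at 0.7 MHz.

0.7 MHz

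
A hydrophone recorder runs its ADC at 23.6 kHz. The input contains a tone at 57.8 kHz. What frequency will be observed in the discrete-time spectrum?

57.8 kHz mod fs = 10.6 kHz.
10.6 kHz ≤ fs/2 = 11.8 kHz, appears at 10.6 kHz.

10.6 kHz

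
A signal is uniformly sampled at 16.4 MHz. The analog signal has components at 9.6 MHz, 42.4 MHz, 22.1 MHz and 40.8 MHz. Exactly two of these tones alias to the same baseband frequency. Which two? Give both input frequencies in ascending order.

fs/2 = 8.2 MHz.
9.6 MHz > fs/2 = 8.2 MHz, folds to fs − 9.6 MHz = 6.8 MHz.
42.4 MHz mod fs = 9.6 MHz.
9.6 MHz > fs/2 = 8.2 MHz, folds to fs − 9.6 MHz = 6.8 MHz.
22.1 MHz mod fs = 5.7 MHz.
5.7 MHz ≤ fs/2 = 8.2 MHz, appears at 5.7 MHz.
40.8 MHz mod fs = 8 MHz.
8 MHz ≤ fs/2 = 8.2 MHz, appears at 8 MHz.
9.6 MHz and 42.4 MHz both map to 6.8 MHz.

9.6 MHz, 42.4 MHz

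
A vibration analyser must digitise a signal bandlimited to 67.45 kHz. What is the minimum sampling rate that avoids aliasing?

134.9 kHz

Nyquist rate = 2 × 67.45 kHz = 134.9 kHz.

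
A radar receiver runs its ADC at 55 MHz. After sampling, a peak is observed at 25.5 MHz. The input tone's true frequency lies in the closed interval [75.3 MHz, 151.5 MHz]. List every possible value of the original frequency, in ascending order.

80.5 MHz, 84.5 MHz, 135.5 MHz, 139.5 MHz

Frequencies that alias to 25.5 MHz are k·fs ± 25.5 MHz for integer k ≥ 0.
k=0: 25.5 MHz.
k=1: 29.5 MHz, 80.5 MHz.
k=2: 84.5 MHz, 135.5 MHz.
k=3: 139.5 MHz, 190.5 MHz.
k=4: 194.5 MHz, 245.5 MHz.
Within [75.3 MHz, 151.5 MHz]: 80.5 MHz, 84.5 MHz, 135.5 MHz, 139.5 MHz.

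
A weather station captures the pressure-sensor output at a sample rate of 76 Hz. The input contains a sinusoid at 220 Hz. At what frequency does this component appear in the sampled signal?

8 Hz

220 Hz mod fs = 68 Hz.
68 Hz > fs/2 = 38 Hz, folds to fs − 68 Hz = 8 Hz.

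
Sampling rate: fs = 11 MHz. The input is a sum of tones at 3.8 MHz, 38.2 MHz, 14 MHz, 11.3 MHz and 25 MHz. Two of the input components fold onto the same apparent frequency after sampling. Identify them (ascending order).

14 MHz, 25 MHz

fs/2 = 5.5 MHz.
3.8 MHz ≤ fs/2 = 5.5 MHz, passes unchanged.
38.2 MHz mod fs = 5.2 MHz.
5.2 MHz ≤ fs/2 = 5.5 MHz, appears at 5.2 MHz.
14 MHz mod fs = 3 MHz.
3 MHz ≤ fs/2 = 5.5 MHz, appears at 3 MHz.
11.3 MHz mod fs = 0.3 MHz.
0.3 MHz ≤ fs/2 = 5.5 MHz, appears at 0.3 MHz.
25 MHz mod fs = 3 MHz.
3 MHz ≤ fs/2 = 5.5 MHz, appears at 3 MHz.
14 MHz and 25 MHz both map to 3 MHz.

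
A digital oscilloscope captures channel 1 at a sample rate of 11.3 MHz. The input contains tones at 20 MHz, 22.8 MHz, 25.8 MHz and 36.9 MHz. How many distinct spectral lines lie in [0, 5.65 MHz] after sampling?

fs/2 = 5.65 MHz.
20 MHz mod fs = 8.7 MHz.
8.7 MHz > fs/2 = 5.65 MHz, folds to fs − 8.7 MHz = 2.6 MHz.
22.8 MHz mod fs = 0.2 MHz.
0.2 MHz ≤ fs/2 = 5.65 MHz, appears at 0.2 MHz.
25.8 MHz mod fs = 3.2 MHz.
3.2 MHz ≤ fs/2 = 5.65 MHz, appears at 3.2 MHz.
36.9 MHz mod fs = 3 MHz.
3 MHz ≤ fs/2 = 5.65 MHz, appears at 3 MHz.
Distinct values: {0.2 MHz, 2.6 MHz, 3 MHz, 3.2 MHz} → 4.

4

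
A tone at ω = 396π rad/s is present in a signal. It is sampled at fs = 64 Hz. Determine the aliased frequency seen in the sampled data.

ω = 396π rad/s → f = ω/(2π) = 198 Hz.
198 Hz mod fs = 6 Hz.
6 Hz ≤ fs/2 = 32 Hz, appears at 6 Hz.

6 Hz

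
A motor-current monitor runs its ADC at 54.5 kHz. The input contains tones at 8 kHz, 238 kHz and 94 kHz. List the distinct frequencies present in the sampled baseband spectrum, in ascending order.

8 kHz, 15 kHz, 20 kHz

fs/2 = 27.25 kHz.
8 kHz ≤ fs/2 = 27.25 kHz, passes unchanged.
238 kHz mod fs = 20 kHz.
20 kHz ≤ fs/2 = 27.25 kHz, appears at 20 kHz.
94 kHz mod fs = 39.5 kHz.
39.5 kHz > fs/2 = 27.25 kHz, folds to fs − 39.5 kHz = 15 kHz.
Distinct values: {8 kHz, 15 kHz, 20 kHz}.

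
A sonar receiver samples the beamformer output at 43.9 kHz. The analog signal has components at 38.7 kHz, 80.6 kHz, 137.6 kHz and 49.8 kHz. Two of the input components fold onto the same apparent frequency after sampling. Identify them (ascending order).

fs/2 = 21.95 kHz.
38.7 kHz > fs/2 = 21.95 kHz, folds to fs − 38.7 kHz = 5.2 kHz.
80.6 kHz mod fs = 36.7 kHz.
36.7 kHz > fs/2 = 21.95 kHz, folds to fs − 36.7 kHz = 7.2 kHz.
137.6 kHz mod fs = 5.9 kHz.
5.9 kHz ≤ fs/2 = 21.95 kHz, appears at 5.9 kHz.
49.8 kHz mod fs = 5.9 kHz.
5.9 kHz ≤ fs/2 = 21.95 kHz, appears at 5.9 kHz.
49.8 kHz and 137.6 kHz both map to 5.9 kHz.

49.8 kHz, 137.6 kHz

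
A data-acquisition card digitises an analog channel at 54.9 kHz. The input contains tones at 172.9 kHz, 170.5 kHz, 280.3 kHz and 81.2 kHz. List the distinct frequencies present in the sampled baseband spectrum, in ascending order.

fs/2 = 27.45 kHz.
172.9 kHz mod fs = 8.2 kHz.
8.2 kHz ≤ fs/2 = 27.45 kHz, appears at 8.2 kHz.
170.5 kHz mod fs = 5.8 kHz.
5.8 kHz ≤ fs/2 = 27.45 kHz, appears at 5.8 kHz.
280.3 kHz mod fs = 5.8 kHz.
5.8 kHz ≤ fs/2 = 27.45 kHz, appears at 5.8 kHz.
81.2 kHz mod fs = 26.3 kHz.
26.3 kHz ≤ fs/2 = 27.45 kHz, appears at 26.3 kHz.
Distinct values: {5.8 kHz, 8.2 kHz, 26.3 kHz}.

5.8 kHz, 8.2 kHz, 26.3 kHz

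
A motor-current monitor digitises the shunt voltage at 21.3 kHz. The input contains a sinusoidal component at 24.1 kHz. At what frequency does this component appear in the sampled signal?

2.8 kHz

24.1 kHz mod fs = 2.8 kHz.
2.8 kHz ≤ fs/2 = 10.65 kHz, appears at 2.8 kHz.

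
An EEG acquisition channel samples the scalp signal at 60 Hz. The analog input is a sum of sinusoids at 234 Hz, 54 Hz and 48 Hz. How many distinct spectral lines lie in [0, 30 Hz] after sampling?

2

fs/2 = 30 Hz.
234 Hz mod fs = 54 Hz.
54 Hz > fs/2 = 30 Hz, folds to fs − 54 Hz = 6 Hz.
54 Hz > fs/2 = 30 Hz, folds to fs − 54 Hz = 6 Hz.
48 Hz > fs/2 = 30 Hz, folds to fs − 48 Hz = 12 Hz.
Distinct values: {6 Hz, 12 Hz} → 2.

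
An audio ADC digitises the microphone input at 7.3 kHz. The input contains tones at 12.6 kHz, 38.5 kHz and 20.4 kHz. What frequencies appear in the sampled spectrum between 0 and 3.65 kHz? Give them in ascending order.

fs/2 = 3.65 kHz.
12.6 kHz mod fs = 5.3 kHz.
5.3 kHz > fs/2 = 3.65 kHz, folds to fs − 5.3 kHz = 2 kHz.
38.5 kHz mod fs = 2 kHz.
2 kHz ≤ fs/2 = 3.65 kHz, appears at 2 kHz.
20.4 kHz mod fs = 5.8 kHz.
5.8 kHz > fs/2 = 3.65 kHz, folds to fs − 5.8 kHz = 1.5 kHz.
Distinct values: {1.5 kHz, 2 kHz}.

1.5 kHz, 2 kHz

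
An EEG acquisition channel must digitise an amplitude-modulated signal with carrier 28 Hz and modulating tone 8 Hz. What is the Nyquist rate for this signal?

72 Hz

AM sidebands sit at fc ± fm = 20 Hz and 36 Hz.
Highest-frequency component: 36 Hz.
Nyquist rate = 2 × 36 Hz = 72 Hz.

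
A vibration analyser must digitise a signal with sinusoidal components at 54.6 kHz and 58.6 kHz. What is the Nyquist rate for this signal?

117.2 kHz

Highest-frequency component: 58.6 kHz.
Nyquist rate = 2 × 58.6 kHz = 117.2 kHz.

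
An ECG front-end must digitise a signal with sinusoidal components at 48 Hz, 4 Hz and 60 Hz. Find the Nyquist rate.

120 Hz

Highest-frequency component: 60 Hz.
Nyquist rate = 2 × 60 Hz = 120 Hz.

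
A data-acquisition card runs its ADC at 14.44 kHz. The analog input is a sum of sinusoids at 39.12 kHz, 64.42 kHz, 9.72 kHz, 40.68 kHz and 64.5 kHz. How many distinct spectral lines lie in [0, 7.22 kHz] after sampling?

5

fs/2 = 7.22 kHz.
39.12 kHz mod fs = 10.24 kHz.
10.24 kHz > fs/2 = 7.22 kHz, folds to fs − 10.24 kHz = 4.2 kHz.
64.42 kHz mod fs = 6.66 kHz.
6.66 kHz ≤ fs/2 = 7.22 kHz, appears at 6.66 kHz.
9.72 kHz > fs/2 = 7.22 kHz, folds to fs − 9.72 kHz = 4.72 kHz.
40.68 kHz mod fs = 11.8 kHz.
11.8 kHz > fs/2 = 7.22 kHz, folds to fs − 11.8 kHz = 2.64 kHz.
64.5 kHz mod fs = 6.74 kHz.
6.74 kHz ≤ fs/2 = 7.22 kHz, appears at 6.74 kHz.
Distinct values: {2.64 kHz, 4.2 kHz, 4.72 kHz, 6.66 kHz, 6.74 kHz} → 5.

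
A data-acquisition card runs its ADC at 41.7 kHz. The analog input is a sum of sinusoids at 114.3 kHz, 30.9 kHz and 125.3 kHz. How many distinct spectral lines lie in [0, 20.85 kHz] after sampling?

2

fs/2 = 20.85 kHz.
114.3 kHz mod fs = 30.9 kHz.
30.9 kHz > fs/2 = 20.85 kHz, folds to fs − 30.9 kHz = 10.8 kHz.
30.9 kHz > fs/2 = 20.85 kHz, folds to fs − 30.9 kHz = 10.8 kHz.
125.3 kHz mod fs = 0.2 kHz.
0.2 kHz ≤ fs/2 = 20.85 kHz, appears at 0.2 kHz.
Distinct values: {0.2 kHz, 10.8 kHz} → 2.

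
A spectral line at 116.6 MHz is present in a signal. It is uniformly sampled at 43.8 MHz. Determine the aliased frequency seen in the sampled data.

14.8 MHz

116.6 MHz mod fs = 29 MHz.
29 MHz > fs/2 = 21.9 MHz, folds to fs − 29 MHz = 14.8 MHz.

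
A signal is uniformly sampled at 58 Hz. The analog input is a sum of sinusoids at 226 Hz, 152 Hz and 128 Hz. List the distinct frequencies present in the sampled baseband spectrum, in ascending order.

fs/2 = 29 Hz.
226 Hz mod fs = 52 Hz.
52 Hz > fs/2 = 29 Hz, folds to fs − 52 Hz = 6 Hz.
152 Hz mod fs = 36 Hz.
36 Hz > fs/2 = 29 Hz, folds to fs − 36 Hz = 22 Hz.
128 Hz mod fs = 12 Hz.
12 Hz ≤ fs/2 = 29 Hz, appears at 12 Hz.
Distinct values: {6 Hz, 12 Hz, 22 Hz}.

6 Hz, 12 Hz, 22 Hz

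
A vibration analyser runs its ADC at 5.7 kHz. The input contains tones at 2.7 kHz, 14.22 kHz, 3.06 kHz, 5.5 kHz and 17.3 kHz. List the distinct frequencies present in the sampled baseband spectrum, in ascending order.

fs/2 = 2.85 kHz.
2.7 kHz ≤ fs/2 = 2.85 kHz, passes unchanged.
14.22 kHz mod fs = 2.82 kHz.
2.82 kHz ≤ fs/2 = 2.85 kHz, appears at 2.82 kHz.
3.06 kHz > fs/2 = 2.85 kHz, folds to fs − 3.06 kHz = 2.64 kHz.
5.5 kHz > fs/2 = 2.85 kHz, folds to fs − 5.5 kHz = 0.2 kHz.
17.3 kHz mod fs = 0.2 kHz.
0.2 kHz ≤ fs/2 = 2.85 kHz, appears at 0.2 kHz.
Distinct values: {0.2 kHz, 2.64 kHz, 2.7 kHz, 2.82 kHz}.

0.2 kHz, 2.64 kHz, 2.7 kHz, 2.82 kHz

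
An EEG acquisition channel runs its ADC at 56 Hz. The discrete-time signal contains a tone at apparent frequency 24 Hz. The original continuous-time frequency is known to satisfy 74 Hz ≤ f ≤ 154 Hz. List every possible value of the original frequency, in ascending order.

80 Hz, 88 Hz, 136 Hz, 144 Hz

Frequencies that alias to 24 Hz are k·fs ± 24 Hz for integer k ≥ 0.
k=0: 24 Hz.
k=1: 32 Hz, 80 Hz.
k=2: 88 Hz, 136 Hz.
k=3: 144 Hz, 192 Hz.
k=4: 200 Hz, 248 Hz.
Within [74 Hz, 154 Hz]: 80 Hz, 88 Hz, 136 Hz, 144 Hz.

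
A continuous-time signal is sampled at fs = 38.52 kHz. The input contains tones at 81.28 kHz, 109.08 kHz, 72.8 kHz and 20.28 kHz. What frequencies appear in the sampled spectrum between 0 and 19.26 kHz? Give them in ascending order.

4.24 kHz, 6.48 kHz, 18.24 kHz

fs/2 = 19.26 kHz.
81.28 kHz mod fs = 4.24 kHz.
4.24 kHz ≤ fs/2 = 19.26 kHz, appears at 4.24 kHz.
109.08 kHz mod fs = 32.04 kHz.
32.04 kHz > fs/2 = 19.26 kHz, folds to fs − 32.04 kHz = 6.48 kHz.
72.8 kHz mod fs = 34.28 kHz.
34.28 kHz > fs/2 = 19.26 kHz, folds to fs − 34.28 kHz = 4.24 kHz.
20.28 kHz > fs/2 = 19.26 kHz, folds to fs − 20.28 kHz = 18.24 kHz.
Distinct values: {4.24 kHz, 6.48 kHz, 18.24 kHz}.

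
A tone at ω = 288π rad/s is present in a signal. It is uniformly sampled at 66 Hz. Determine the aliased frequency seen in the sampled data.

ω = 288π rad/s → f = ω/(2π) = 144 Hz.
144 Hz mod fs = 12 Hz.
12 Hz ≤ fs/2 = 33 Hz, appears at 12 Hz.

12 Hz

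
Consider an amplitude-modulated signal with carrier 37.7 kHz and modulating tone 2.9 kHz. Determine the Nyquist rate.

AM sidebands sit at fc ± fm = 34.8 kHz and 40.6 kHz.
Highest-frequency component: 40.6 kHz.
Nyquist rate = 2 × 40.6 kHz = 81.2 kHz.

81.2 kHz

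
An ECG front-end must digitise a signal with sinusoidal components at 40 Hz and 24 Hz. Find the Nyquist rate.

80 Hz

Highest-frequency component: 40 Hz.
Nyquist rate = 2 × 40 Hz = 80 Hz.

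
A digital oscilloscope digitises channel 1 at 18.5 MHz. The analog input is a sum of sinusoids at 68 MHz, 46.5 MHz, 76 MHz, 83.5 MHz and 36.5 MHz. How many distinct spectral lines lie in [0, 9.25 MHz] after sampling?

fs/2 = 9.25 MHz.
68 MHz mod fs = 12.5 MHz.
12.5 MHz > fs/2 = 9.25 MHz, folds to fs − 12.5 MHz = 6 MHz.
46.5 MHz mod fs = 9.5 MHz.
9.5 MHz > fs/2 = 9.25 MHz, folds to fs − 9.5 MHz = 9 MHz.
76 MHz mod fs = 2 MHz.
2 MHz ≤ fs/2 = 9.25 MHz, appears at 2 MHz.
83.5 MHz mod fs = 9.5 MHz.
9.5 MHz > fs/2 = 9.25 MHz, folds to fs − 9.5 MHz = 9 MHz.
36.5 MHz mod fs = 18 MHz.
18 MHz > fs/2 = 9.25 MHz, folds to fs − 18 MHz = 0.5 MHz.
Distinct values: {0.5 MHz, 2 MHz, 6 MHz, 9 MHz} → 4.

4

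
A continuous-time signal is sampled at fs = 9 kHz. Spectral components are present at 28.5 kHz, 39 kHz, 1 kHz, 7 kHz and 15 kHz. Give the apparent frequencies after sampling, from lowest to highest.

fs/2 = 4.5 kHz.
28.5 kHz mod fs = 1.5 kHz.
1.5 kHz ≤ fs/2 = 4.5 kHz, appears at 1.5 kHz.
39 kHz mod fs = 3 kHz.
3 kHz ≤ fs/2 = 4.5 kHz, appears at 3 kHz.
1 kHz ≤ fs/2 = 4.5 kHz, passes unchanged.
7 kHz > fs/2 = 4.5 kHz, folds to fs − 7 kHz = 2 kHz.
15 kHz mod fs = 6 kHz.
6 kHz > fs/2 = 4.5 kHz, folds to fs − 6 kHz = 3 kHz.
Distinct values: {1 kHz, 1.5 kHz, 2 kHz, 3 kHz}.

1 kHz, 1.5 kHz, 2 kHz, 3 kHz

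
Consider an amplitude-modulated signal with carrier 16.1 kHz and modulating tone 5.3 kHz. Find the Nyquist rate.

AM sidebands sit at fc ± fm = 10.8 kHz and 21.4 kHz.
Highest-frequency component: 21.4 kHz.
Nyquist rate = 2 × 21.4 kHz = 42.8 kHz.

42.8 kHz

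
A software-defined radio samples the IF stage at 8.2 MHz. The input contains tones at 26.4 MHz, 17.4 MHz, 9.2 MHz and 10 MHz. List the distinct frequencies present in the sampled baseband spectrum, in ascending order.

1 MHz, 1.8 MHz

fs/2 = 4.1 MHz.
26.4 MHz mod fs = 1.8 MHz.
1.8 MHz ≤ fs/2 = 4.1 MHz, appears at 1.8 MHz.
17.4 MHz mod fs = 1 MHz.
1 MHz ≤ fs/2 = 4.1 MHz, appears at 1 MHz.
9.2 MHz mod fs = 1 MHz.
1 MHz ≤ fs/2 = 4.1 MHz, appears at 1 MHz.
10 MHz mod fs = 1.8 MHz.
1.8 MHz ≤ fs/2 = 4.1 MHz, appears at 1.8 MHz.
Distinct values: {1 MHz, 1.8 MHz}.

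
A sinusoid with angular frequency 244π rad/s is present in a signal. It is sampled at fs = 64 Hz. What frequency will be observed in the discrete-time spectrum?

6 Hz

ω = 244π rad/s → f = ω/(2π) = 122 Hz.
122 Hz mod fs = 58 Hz.
58 Hz > fs/2 = 32 Hz, folds to fs − 58 Hz = 6 Hz.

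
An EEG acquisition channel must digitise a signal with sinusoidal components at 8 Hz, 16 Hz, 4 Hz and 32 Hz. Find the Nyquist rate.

64 Hz

Highest-frequency component: 32 Hz.
Nyquist rate = 2 × 32 Hz = 64 Hz.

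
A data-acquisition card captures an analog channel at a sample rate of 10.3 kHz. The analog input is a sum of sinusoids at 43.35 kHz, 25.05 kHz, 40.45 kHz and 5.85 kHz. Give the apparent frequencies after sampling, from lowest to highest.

fs/2 = 5.15 kHz.
43.35 kHz mod fs = 2.15 kHz.
2.15 kHz ≤ fs/2 = 5.15 kHz, appears at 2.15 kHz.
25.05 kHz mod fs = 4.45 kHz.
4.45 kHz ≤ fs/2 = 5.15 kHz, appears at 4.45 kHz.
40.45 kHz mod fs = 9.55 kHz.
9.55 kHz > fs/2 = 5.15 kHz, folds to fs − 9.55 kHz = 0.75 kHz.
5.85 kHz > fs/2 = 5.15 kHz, folds to fs − 5.85 kHz = 4.45 kHz.
Distinct values: {0.75 kHz, 2.15 kHz, 4.45 kHz}.

0.75 kHz, 2.15 kHz, 4.45 kHz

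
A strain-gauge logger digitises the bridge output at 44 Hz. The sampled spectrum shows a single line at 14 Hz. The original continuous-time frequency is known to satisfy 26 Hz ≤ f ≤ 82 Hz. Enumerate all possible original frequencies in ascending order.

30 Hz, 58 Hz, 74 Hz

Frequencies that alias to 14 Hz are k·fs ± 14 Hz for integer k ≥ 0.
k=0: 14 Hz.
k=1: 30 Hz, 58 Hz.
k=2: 74 Hz, 102 Hz.
k=3: 118 Hz, 146 Hz.
Within [26 Hz, 82 Hz]: 30 Hz, 58 Hz, 74 Hz.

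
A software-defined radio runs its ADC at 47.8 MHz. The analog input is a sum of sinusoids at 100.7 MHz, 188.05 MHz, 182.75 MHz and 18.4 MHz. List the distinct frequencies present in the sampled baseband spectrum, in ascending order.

fs/2 = 23.9 MHz.
100.7 MHz mod fs = 5.1 MHz.
5.1 MHz ≤ fs/2 = 23.9 MHz, appears at 5.1 MHz.
188.05 MHz mod fs = 44.65 MHz.
44.65 MHz > fs/2 = 23.9 MHz, folds to fs − 44.65 MHz = 3.15 MHz.
182.75 MHz mod fs = 39.35 MHz.
39.35 MHz > fs/2 = 23.9 MHz, folds to fs − 39.35 MHz = 8.45 MHz.
18.4 MHz ≤ fs/2 = 23.9 MHz, passes unchanged.
Distinct values: {3.15 MHz, 5.1 MHz, 8.45 MHz, 18.4 MHz}.

3.15 MHz, 5.1 MHz, 8.45 MHz, 18.4 MHz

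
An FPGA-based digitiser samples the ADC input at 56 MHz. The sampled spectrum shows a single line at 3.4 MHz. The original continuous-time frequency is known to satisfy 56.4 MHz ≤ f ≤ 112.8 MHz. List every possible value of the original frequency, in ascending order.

59.4 MHz, 108.6 MHz

Frequencies that alias to 3.4 MHz are k·fs ± 3.4 MHz for integer k ≥ 0.
k=0: 3.4 MHz.
k=1: 52.6 MHz, 59.4 MHz.
k=2: 108.6 MHz, 115.4 MHz.
k=3: 164.6 MHz, 171.4 MHz.
Within [56.4 MHz, 112.8 MHz]: 59.4 MHz, 108.6 MHz.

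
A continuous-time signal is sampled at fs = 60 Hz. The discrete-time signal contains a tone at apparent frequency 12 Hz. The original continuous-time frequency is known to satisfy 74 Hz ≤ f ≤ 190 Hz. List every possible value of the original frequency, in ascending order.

Frequencies that alias to 12 Hz are k·fs ± 12 Hz for integer k ≥ 0.
k=0: 12 Hz.
k=1: 48 Hz, 72 Hz.
k=2: 108 Hz, 132 Hz.
k=3: 168 Hz, 192 Hz.
k=4: 228 Hz, 252 Hz.
Within [74 Hz, 190 Hz]: 108 Hz, 132 Hz, 168 Hz.

108 Hz, 132 Hz, 168 Hz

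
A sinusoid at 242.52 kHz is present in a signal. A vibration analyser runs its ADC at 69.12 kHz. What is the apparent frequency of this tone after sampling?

242.52 kHz mod fs = 35.16 kHz.
35.16 kHz > fs/2 = 34.56 kHz, folds to fs − 35.16 kHz = 33.96 kHz.

33.96 kHz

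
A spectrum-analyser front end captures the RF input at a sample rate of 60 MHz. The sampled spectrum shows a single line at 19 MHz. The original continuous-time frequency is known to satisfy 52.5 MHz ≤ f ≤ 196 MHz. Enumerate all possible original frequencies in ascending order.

79 MHz, 101 MHz, 139 MHz, 161 MHz

Frequencies that alias to 19 MHz are k·fs ± 19 MHz for integer k ≥ 0.
k=0: 19 MHz.
k=1: 41 MHz, 79 MHz.
k=2: 101 MHz, 139 MHz.
k=3: 161 MHz, 199 MHz.
k=4: 221 MHz, 259 MHz.
Within [52.5 MHz, 196 MHz]: 79 MHz, 101 MHz, 139 MHz, 161 MHz.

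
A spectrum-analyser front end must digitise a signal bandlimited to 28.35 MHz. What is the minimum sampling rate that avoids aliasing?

Nyquist rate = 2 × 28.35 MHz = 56.7 MHz.

56.7 MHz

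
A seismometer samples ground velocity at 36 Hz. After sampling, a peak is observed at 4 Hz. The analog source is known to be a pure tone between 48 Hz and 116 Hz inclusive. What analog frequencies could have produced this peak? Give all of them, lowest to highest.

68 Hz, 76 Hz, 104 Hz, 112 Hz

Frequencies that alias to 4 Hz are k·fs ± 4 Hz for integer k ≥ 0.
k=0: 4 Hz.
k=1: 32 Hz, 40 Hz.
k=2: 68 Hz, 76 Hz.
k=3: 104 Hz, 112 Hz.
k=4: 140 Hz, 148 Hz.
Within [48 Hz, 116 Hz]: 68 Hz, 76 Hz, 104 Hz, 112 Hz.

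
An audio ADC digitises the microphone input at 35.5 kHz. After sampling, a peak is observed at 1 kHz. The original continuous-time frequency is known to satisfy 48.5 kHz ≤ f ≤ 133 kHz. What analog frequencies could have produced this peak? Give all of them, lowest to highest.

70 kHz, 72 kHz, 105.5 kHz, 107.5 kHz

Frequencies that alias to 1 kHz are k·fs ± 1 kHz for integer k ≥ 0.
k=0: 1 kHz.
k=1: 34.5 kHz, 36.5 kHz.
k=2: 70 kHz, 72 kHz.
k=3: 105.5 kHz, 107.5 kHz.
k=4: 141 kHz, 143 kHz.
Within [48.5 kHz, 133 kHz]: 70 kHz, 72 kHz, 105.5 kHz, 107.5 kHz.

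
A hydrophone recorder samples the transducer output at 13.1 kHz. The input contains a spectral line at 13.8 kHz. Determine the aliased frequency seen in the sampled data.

13.8 kHz mod fs = 0.7 kHz.
0.7 kHz ≤ fs/2 = 6.55 kHz, appears at 0.7 kHz.

0.7 kHz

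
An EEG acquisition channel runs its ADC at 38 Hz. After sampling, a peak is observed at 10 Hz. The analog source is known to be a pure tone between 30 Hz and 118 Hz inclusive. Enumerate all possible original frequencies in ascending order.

48 Hz, 66 Hz, 86 Hz, 104 Hz

Frequencies that alias to 10 Hz are k·fs ± 10 Hz for integer k ≥ 0.
k=0: 10 Hz.
k=1: 28 Hz, 48 Hz.
k=2: 66 Hz, 86 Hz.
k=3: 104 Hz, 124 Hz.
k=4: 142 Hz, 162 Hz.
Within [30 Hz, 118 Hz]: 48 Hz, 66 Hz, 86 Hz, 104 Hz.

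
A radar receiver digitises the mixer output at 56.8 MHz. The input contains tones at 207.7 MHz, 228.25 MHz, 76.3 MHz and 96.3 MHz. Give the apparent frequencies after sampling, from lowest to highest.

1.05 MHz, 17.3 MHz, 19.5 MHz

fs/2 = 28.4 MHz.
207.7 MHz mod fs = 37.3 MHz.
37.3 MHz > fs/2 = 28.4 MHz, folds to fs − 37.3 MHz = 19.5 MHz.
228.25 MHz mod fs = 1.05 MHz.
1.05 MHz ≤ fs/2 = 28.4 MHz, appears at 1.05 MHz.
76.3 MHz mod fs = 19.5 MHz.
19.5 MHz ≤ fs/2 = 28.4 MHz, appears at 19.5 MHz.
96.3 MHz mod fs = 39.5 MHz.
39.5 MHz > fs/2 = 28.4 MHz, folds to fs − 39.5 MHz = 17.3 MHz.
Distinct values: {1.05 MHz, 17.3 MHz, 19.5 MHz}.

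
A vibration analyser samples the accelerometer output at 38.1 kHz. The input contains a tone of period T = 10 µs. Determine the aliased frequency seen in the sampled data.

14.3 kHz

T = 10 µs → f = 1/T = 100 kHz.
100 kHz mod fs = 23.8 kHz.
23.8 kHz > fs/2 = 19.05 kHz, folds to fs − 23.8 kHz = 14.3 kHz.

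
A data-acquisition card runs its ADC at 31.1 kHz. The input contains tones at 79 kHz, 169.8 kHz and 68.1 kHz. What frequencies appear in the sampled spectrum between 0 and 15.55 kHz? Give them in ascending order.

fs/2 = 15.55 kHz.
79 kHz mod fs = 16.8 kHz.
16.8 kHz > fs/2 = 15.55 kHz, folds to fs − 16.8 kHz = 14.3 kHz.
169.8 kHz mod fs = 14.3 kHz.
14.3 kHz ≤ fs/2 = 15.55 kHz, appears at 14.3 kHz.
68.1 kHz mod fs = 5.9 kHz.
5.9 kHz ≤ fs/2 = 15.55 kHz, appears at 5.9 kHz.
Distinct values: {5.9 kHz, 14.3 kHz}.

5.9 kHz, 14.3 kHz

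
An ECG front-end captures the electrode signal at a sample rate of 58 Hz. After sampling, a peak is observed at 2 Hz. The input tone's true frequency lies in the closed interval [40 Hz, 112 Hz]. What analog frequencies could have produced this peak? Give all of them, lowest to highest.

Frequencies that alias to 2 Hz are k·fs ± 2 Hz for integer k ≥ 0.
k=0: 2 Hz.
k=1: 56 Hz, 60 Hz.
k=2: 114 Hz, 118 Hz.
Within [40 Hz, 112 Hz]: 56 Hz, 60 Hz.

56 Hz, 60 Hz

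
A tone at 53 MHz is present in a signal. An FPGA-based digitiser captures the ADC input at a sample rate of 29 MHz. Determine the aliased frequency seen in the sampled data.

5 MHz

53 MHz mod fs = 24 MHz.
24 MHz > fs/2 = 14.5 MHz, folds to fs − 24 MHz = 5 MHz.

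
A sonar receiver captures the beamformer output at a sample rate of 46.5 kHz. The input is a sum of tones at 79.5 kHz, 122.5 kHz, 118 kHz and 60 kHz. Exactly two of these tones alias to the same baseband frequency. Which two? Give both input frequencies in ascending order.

60 kHz, 79.5 kHz

fs/2 = 23.25 kHz.
79.5 kHz mod fs = 33 kHz.
33 kHz > fs/2 = 23.25 kHz, folds to fs − 33 kHz = 13.5 kHz.
122.5 kHz mod fs = 29.5 kHz.
29.5 kHz > fs/2 = 23.25 kHz, folds to fs − 29.5 kHz = 17 kHz.
118 kHz mod fs = 25 kHz.
25 kHz > fs/2 = 23.25 kHz, folds to fs − 25 kHz = 21.5 kHz.
60 kHz mod fs = 13.5 kHz.
13.5 kHz ≤ fs/2 = 23.25 kHz, appears at 13.5 kHz.
60 kHz and 79.5 kHz both map to 13.5 kHz.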